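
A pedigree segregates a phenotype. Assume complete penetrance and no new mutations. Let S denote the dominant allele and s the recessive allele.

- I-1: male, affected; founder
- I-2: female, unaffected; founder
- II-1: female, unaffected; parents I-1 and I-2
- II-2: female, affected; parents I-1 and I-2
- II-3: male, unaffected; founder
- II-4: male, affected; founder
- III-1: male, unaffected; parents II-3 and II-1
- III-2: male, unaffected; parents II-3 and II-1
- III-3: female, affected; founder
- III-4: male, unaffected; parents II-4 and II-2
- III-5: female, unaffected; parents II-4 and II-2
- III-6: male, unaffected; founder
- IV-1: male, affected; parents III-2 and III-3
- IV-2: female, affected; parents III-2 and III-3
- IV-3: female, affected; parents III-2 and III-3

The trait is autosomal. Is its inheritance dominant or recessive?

dominant

II-4 and II-2 are both affected yet have an unaffected child III-4. Under a recessive model two affected parents are homozygous and every child would be affected, so the trait cannot be recessive.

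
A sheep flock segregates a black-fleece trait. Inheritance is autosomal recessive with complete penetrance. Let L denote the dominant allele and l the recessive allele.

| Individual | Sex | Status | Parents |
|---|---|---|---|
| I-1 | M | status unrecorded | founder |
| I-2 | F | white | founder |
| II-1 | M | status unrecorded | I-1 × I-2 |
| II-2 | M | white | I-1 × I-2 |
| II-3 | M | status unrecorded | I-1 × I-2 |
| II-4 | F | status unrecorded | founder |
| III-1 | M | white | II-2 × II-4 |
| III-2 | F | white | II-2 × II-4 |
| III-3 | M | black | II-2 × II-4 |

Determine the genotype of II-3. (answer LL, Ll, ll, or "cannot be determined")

cannot be determined

II-3's phenotype is unrecorded, and no parent or child forces a single allele at both positions; consistent genotype assignments exist with II-3 as LL or Ll or ll.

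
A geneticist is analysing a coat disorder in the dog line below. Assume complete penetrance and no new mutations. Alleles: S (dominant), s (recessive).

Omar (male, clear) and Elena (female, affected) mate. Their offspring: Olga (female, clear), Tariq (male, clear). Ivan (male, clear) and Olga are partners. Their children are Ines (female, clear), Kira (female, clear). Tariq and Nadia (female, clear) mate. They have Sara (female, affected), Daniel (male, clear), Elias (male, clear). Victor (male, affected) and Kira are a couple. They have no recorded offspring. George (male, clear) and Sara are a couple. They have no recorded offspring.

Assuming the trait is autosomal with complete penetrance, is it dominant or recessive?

Tariq and Nadia are both clear yet have an affected child Sara. Under dominance, an affected child requires at least one affected parent, so the trait cannot be dominant.

recessive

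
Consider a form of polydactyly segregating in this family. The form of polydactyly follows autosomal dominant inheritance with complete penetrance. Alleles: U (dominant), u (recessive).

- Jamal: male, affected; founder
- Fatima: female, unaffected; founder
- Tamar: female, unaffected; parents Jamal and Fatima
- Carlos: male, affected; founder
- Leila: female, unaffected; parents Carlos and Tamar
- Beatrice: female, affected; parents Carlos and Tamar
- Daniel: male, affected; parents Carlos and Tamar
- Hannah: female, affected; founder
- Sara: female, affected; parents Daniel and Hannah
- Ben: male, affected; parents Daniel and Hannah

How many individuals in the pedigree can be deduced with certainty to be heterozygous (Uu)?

Obligate heterozygotes: Jamal is affected so carries U and passed u to Tamar (uu), so Jamal is Uu; Carlos is affected so carries U and passed u to Leila (uu), so Carlos is Uu; Beatrice is affected so carries U and received u from Tamar (uu), so Beatrice is Uu; Daniel is affected so carries U and received u from Tamar (uu), so Daniel is Uu.
Every other individual is either homozygous by phenotype or has at least one consistent homozygous assignment, so the count is 4.

4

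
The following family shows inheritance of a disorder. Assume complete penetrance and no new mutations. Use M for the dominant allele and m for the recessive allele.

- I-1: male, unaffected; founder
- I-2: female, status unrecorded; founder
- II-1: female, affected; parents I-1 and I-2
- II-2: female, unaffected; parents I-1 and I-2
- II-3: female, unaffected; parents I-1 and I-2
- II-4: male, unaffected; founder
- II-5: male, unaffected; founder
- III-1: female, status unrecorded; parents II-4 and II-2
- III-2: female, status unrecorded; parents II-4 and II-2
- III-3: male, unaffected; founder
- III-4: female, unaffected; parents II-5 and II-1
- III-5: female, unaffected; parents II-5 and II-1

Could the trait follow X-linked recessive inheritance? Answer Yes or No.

Under X-linked recessive, II-1 (affected, female) cannot arise from I-1 (unaffected) × I-2 (unrecorded).

No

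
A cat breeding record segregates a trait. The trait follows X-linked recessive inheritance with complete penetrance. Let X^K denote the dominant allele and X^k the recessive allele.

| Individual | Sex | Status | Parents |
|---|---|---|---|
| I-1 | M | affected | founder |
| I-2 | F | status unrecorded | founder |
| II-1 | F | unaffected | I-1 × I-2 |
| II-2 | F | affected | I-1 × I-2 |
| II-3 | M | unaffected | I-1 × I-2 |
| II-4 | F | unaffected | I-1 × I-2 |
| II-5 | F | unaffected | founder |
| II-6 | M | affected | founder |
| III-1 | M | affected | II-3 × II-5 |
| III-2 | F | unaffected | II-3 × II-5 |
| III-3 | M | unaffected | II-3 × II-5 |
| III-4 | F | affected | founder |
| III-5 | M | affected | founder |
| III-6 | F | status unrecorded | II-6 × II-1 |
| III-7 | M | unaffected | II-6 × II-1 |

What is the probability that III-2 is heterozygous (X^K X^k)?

II-3 is unaffected, so II-3 is X^K Y.
II-5 is unaffected so carries K and passed k to III-1 (X^k Y), so II-5 is X^K X^k.
Their cross gives offspring ratios 1/2 X^K X^K : 1/2 X^K X^k. Conditioning on III-2 being unaffected, P(X^K X^k) = 1/2 / 1 = 1/2.

1/2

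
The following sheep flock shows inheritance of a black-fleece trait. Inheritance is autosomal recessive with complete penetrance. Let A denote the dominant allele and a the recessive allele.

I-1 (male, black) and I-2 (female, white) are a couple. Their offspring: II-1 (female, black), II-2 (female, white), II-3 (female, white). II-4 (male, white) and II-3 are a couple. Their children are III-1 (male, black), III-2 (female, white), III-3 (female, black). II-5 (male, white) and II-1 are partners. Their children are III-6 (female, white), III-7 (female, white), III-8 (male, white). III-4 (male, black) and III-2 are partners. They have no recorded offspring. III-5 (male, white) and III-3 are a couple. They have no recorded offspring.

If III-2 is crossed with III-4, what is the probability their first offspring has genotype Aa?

2/3

II-4 is white so carries A and passed a to III-1 (aa), so II-4 is Aa.
II-3 is white so carries A and received a from I-1 (aa), so II-3 is Aa.
III-2 is a white offspring of II-4 (Aa) × II-3 (Aa), whose cross gives 1/4 AA : 1/2 Aa : 1/4 aa; conditioning on being white, III-2 is AA with probability 1/3, Aa with probability 2/3.
III-4 is black, so III-4 is aa.
Summing over parental genotype combinations, P(offspring has genotype Aa) = 1/3·1 + 2/3·1/2 = 2/3.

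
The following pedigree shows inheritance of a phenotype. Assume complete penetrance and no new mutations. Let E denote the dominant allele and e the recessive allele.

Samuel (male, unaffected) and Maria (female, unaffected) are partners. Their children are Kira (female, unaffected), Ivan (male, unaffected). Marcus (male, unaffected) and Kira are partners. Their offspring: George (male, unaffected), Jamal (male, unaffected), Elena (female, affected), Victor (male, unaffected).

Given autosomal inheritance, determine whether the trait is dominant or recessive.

Marcus and Kira are both unaffected yet have an affected child Elena. Under dominance, an affected child requires at least one affected parent, so the trait cannot be dominant.

recessive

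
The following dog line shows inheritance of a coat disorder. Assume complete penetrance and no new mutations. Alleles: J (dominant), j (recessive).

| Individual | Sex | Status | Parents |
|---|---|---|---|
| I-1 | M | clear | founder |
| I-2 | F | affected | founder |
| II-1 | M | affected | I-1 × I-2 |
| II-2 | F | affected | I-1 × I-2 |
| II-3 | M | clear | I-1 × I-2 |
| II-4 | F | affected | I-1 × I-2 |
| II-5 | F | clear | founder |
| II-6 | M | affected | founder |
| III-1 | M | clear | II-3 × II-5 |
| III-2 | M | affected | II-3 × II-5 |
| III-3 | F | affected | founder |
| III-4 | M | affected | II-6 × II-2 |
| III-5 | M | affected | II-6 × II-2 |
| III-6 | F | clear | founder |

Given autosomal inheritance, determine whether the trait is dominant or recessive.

II-3 and II-5 are both clear yet have an affected child III-2. Under dominance, an affected child requires at least one affected parent, so the trait cannot be dominant.

recessive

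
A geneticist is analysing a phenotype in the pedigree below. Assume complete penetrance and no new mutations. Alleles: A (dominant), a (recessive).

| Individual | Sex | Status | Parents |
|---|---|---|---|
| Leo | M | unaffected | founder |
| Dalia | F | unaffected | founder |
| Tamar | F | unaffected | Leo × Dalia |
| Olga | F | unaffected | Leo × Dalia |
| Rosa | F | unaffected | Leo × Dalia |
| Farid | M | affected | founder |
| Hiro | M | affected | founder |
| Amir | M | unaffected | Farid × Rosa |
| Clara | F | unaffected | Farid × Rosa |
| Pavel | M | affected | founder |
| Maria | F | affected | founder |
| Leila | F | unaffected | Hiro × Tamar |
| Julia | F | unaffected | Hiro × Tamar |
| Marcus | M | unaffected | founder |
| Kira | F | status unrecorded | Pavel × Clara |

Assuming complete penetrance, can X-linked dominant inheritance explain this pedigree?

No

Under X-linked dominant, Clara (unaffected, female) cannot arise from Farid (affected) × Rosa (unaffected).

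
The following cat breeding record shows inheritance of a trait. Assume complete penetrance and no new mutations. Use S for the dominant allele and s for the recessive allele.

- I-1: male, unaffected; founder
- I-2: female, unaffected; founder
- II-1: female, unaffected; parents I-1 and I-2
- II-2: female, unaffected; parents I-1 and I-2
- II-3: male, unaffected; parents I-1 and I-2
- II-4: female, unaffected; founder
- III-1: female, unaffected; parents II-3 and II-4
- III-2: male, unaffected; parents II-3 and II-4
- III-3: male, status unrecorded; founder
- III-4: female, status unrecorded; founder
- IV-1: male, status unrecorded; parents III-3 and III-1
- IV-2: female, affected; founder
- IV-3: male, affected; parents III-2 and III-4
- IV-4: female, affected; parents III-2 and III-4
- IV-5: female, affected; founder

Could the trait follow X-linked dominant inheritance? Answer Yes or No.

Yes

A consistent assignment under X-linked dominant exists: I-1 X^s Y, I-2 X^s X^s, II-1 X^s X^s, II-2 X^s X^s, II-3 X^s Y, II-4 X^s X^s, III-1 X^s X^s, III-2 X^s Y, III-3 X^S Y, III-4 X^S X^S, IV-1 X^s Y, IV-2 X^S X^S, IV-3 X^S Y, IV-4 X^S X^s, IV-5 X^S X^S.
In this assignment every recorded phenotype matches its genotype and every non-founder's genotype is obtainable from its parents' genotypes, so the pedigree is consistent.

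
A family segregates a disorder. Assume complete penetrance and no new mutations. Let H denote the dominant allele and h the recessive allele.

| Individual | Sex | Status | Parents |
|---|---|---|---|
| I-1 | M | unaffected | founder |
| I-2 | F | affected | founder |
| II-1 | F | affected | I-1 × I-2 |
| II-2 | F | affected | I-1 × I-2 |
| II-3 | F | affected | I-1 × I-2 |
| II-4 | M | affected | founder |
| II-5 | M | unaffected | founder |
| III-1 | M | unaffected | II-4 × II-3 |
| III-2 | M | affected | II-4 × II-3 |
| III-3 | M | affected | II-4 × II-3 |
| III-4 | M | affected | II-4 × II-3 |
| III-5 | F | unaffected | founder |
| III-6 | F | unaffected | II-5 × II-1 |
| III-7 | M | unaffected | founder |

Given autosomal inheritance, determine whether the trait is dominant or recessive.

dominant

II-4 and II-3 are both affected yet have an unaffected child III-1. Under a recessive model two affected parents are homozygous and every child would be affected, so the trait cannot be recessive.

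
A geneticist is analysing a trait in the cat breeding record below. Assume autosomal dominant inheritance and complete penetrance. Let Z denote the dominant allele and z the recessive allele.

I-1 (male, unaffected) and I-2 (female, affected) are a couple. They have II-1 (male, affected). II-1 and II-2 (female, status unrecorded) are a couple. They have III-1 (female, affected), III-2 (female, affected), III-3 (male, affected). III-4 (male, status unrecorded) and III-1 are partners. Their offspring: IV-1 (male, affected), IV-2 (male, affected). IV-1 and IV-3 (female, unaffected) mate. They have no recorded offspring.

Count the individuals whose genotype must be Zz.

Obligate heterozygotes: II-1 is affected so carries Z and received z from I-1 (zz), so II-1 is Zz.
Every other individual is either homozygous by phenotype or has at least one consistent homozygous assignment, so the count is 1.

1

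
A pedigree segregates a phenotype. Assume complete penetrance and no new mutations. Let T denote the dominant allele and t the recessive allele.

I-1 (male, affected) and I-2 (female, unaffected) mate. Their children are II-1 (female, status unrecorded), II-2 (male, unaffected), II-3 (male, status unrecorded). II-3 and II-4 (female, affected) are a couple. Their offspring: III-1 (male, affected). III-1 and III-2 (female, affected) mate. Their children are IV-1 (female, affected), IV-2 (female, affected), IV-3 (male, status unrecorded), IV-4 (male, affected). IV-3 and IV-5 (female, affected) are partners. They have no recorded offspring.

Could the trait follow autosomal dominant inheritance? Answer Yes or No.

Yes

A consistent assignment under autosomal dominant exists: I-1 Tt, I-2 tt, II-1 Tt, II-2 tt, II-3 Tt, II-4 TT, III-1 TT, III-2 TT, IV-1 TT, IV-2 TT, IV-3 TT, IV-4 TT, IV-5 TT.
In this assignment every recorded phenotype matches its genotype and every non-founder's genotype is obtainable from its parents' genotypes, so the pedigree is consistent.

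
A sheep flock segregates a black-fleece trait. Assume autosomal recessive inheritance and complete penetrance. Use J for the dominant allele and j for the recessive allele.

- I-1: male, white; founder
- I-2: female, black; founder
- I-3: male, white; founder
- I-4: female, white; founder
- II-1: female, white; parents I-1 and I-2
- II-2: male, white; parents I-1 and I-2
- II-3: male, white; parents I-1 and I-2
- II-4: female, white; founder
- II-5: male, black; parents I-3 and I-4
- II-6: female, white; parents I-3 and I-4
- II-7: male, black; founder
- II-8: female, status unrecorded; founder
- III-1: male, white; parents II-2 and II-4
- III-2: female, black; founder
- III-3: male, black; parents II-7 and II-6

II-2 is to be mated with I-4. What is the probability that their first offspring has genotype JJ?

II-2 is white so carries J and received j from I-2 (jj), so II-2 is Jj.
I-4 is white so carries J and passed j to II-5 (jj), so I-4 is Jj.
The cross gives 1/4 JJ : 1/2 Jj : 1/4 jj, so P(offspring has genotype JJ) = 1/4.

1/4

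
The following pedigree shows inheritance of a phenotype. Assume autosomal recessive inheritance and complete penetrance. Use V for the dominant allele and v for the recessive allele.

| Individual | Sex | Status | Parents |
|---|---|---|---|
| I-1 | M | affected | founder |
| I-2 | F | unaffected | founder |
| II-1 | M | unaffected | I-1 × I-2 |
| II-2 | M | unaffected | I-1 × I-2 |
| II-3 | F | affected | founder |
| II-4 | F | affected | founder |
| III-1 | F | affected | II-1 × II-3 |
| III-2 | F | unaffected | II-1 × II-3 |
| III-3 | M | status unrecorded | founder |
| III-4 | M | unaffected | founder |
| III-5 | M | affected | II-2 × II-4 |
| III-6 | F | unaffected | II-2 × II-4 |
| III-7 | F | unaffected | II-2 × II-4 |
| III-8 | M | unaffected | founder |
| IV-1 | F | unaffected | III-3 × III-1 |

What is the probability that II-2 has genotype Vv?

II-2 is unaffected so carries V and received v from I-1 (vv), so II-2 is Vv, giving P(Vv) = 1.

1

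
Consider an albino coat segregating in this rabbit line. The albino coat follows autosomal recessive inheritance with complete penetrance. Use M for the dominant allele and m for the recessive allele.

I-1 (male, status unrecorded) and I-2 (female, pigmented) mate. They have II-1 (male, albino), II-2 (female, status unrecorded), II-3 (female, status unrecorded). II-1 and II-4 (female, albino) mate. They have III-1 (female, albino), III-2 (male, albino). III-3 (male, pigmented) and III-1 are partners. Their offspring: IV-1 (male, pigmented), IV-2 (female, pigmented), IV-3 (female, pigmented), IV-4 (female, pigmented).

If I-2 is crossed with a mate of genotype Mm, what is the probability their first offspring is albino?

1/4

I-2 is pigmented so carries M and passed m to II-1 (mm), so I-2 is Mm.
The cross gives 1/4 MM : 1/2 Mm : 1/4 mm, so P(offspring is albino) = 1/4.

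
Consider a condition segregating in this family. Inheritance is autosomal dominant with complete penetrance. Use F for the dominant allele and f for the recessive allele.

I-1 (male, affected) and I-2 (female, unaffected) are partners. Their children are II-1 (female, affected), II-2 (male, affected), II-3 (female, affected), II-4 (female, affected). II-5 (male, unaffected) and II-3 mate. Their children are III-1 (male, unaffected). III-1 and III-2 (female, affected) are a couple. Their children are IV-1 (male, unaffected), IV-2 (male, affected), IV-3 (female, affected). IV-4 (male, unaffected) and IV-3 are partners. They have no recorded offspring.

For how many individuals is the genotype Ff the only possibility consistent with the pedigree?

7

Obligate heterozygotes: II-1 is affected so carries F and received f from I-2 (ff), so II-1 is Ff; II-2 is affected so carries F and received f from I-2 (ff), so II-2 is Ff; II-3 is affected so carries F and received f from I-2 (ff), so II-3 is Ff; II-4 is affected so carries F and received f from I-2 (ff), so II-4 is Ff; III-2 is affected so carries F and passed f to IV-1 (ff), so III-2 is Ff; IV-2 is affected so carries F and received f from III-1 (ff), so IV-2 is Ff; IV-3 is affected so carries F and received f from III-1 (ff), so IV-3 is Ff.
Every other individual is either homozygous by phenotype or has at least one consistent homozygous assignment, so the count is 7.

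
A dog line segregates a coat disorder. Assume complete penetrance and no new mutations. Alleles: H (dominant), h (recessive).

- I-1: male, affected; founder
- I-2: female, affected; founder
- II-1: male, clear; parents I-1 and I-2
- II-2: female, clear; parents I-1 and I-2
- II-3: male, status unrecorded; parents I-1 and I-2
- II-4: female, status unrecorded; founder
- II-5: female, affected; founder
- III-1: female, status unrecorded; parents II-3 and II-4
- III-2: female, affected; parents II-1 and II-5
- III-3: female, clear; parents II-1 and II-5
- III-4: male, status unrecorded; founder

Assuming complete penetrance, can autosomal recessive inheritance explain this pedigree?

No

Under autosomal recessive, II-1 (clear, male) cannot arise from I-1 (affected) × I-2 (affected).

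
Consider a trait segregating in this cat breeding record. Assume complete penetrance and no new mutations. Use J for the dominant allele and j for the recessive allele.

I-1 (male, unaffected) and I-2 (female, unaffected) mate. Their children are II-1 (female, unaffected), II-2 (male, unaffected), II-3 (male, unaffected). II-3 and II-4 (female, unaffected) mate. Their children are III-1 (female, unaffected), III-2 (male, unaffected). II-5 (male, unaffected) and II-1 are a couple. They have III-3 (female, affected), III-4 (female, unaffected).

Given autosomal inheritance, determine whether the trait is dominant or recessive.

II-5 and II-1 are both unaffected yet have an affected child III-3. Under dominance, an affected child requires at least one affected parent, so the trait cannot be dominant.

recessive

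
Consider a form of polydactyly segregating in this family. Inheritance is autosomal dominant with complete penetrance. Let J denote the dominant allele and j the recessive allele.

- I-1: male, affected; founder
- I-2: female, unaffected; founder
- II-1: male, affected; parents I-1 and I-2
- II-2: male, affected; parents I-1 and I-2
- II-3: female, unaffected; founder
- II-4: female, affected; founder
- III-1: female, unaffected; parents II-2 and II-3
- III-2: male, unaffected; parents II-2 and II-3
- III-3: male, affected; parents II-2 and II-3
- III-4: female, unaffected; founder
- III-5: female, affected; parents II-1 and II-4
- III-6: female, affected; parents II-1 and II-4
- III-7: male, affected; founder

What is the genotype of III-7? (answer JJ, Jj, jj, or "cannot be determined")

cannot be determined

III-7's phenotype allows JJ or Jj, and no parent or child forces a single allele at both positions; consistent genotype assignments exist with III-7 as JJ or Jj.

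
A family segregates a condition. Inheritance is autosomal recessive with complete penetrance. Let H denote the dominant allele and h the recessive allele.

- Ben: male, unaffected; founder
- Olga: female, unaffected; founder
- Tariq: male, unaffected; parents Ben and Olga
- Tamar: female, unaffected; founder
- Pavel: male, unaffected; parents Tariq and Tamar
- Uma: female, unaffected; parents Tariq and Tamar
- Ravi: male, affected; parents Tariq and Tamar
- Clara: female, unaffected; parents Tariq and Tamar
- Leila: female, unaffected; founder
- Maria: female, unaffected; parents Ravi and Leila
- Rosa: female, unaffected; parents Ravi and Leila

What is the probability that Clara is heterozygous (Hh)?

Tariq is unaffected so carries H and passed h to Ravi (hh), so Tariq is Hh.
Tamar is unaffected so carries H and passed h to Ravi (hh), so Tamar is Hh.
Their cross gives offspring ratios 1/4 HH : 1/2 Hh : 1/4 hh. Conditioning on Clara being unaffected, P(Hh) = 1/2 / 3/4 = 2/3.

2/3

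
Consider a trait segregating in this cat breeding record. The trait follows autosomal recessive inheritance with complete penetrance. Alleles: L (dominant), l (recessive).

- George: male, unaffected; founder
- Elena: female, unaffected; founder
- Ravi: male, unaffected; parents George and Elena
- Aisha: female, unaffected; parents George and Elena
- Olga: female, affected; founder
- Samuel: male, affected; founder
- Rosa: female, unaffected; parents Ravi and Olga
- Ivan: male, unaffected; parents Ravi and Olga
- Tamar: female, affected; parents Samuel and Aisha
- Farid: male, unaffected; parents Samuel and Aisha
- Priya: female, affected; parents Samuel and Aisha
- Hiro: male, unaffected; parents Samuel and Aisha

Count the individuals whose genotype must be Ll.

Obligate heterozygotes: Aisha is unaffected so carries L and passed l to Tamar (ll), so Aisha is Ll; Rosa is unaffected so carries L and received l from Olga (ll), so Rosa is Ll; Ivan is unaffected so carries L and received l from Olga (ll), so Ivan is Ll; Farid is unaffected so carries L and received l from Samuel (ll), so Farid is Ll; Hiro is unaffected so carries L and received l from Samuel (ll), so Hiro is Ll.
Every other individual is either homozygous by phenotype or has at least one consistent homozygous assignment, so the count is 5.

5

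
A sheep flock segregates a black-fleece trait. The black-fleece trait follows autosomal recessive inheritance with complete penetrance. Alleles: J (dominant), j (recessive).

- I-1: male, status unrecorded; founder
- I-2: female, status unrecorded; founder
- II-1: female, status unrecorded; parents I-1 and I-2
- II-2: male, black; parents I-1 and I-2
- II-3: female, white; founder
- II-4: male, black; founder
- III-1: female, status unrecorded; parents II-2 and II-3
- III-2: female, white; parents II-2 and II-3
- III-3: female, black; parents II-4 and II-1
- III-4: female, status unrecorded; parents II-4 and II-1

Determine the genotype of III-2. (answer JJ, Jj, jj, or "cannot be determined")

Jj

From phenotype alone, III-2 is JJ or Jj.
III-2 is white so carries J and received j from II-2 (jj), so III-2 is Jj.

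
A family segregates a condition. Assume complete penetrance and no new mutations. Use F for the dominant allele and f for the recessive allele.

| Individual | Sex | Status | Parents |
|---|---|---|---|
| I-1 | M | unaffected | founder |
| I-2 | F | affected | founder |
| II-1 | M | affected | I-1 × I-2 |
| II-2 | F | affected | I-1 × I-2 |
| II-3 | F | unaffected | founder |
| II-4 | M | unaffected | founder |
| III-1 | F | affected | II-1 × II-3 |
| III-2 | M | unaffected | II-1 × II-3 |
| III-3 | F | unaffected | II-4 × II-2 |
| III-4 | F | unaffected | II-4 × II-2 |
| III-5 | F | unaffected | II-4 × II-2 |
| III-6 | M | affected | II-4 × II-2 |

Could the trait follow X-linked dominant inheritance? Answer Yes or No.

Yes

A consistent assignment under X-linked dominant exists: I-1 X^f Y, I-2 X^F X^F, II-1 X^F Y, II-2 X^F X^f, II-3 X^f X^f, II-4 X^f Y, III-1 X^F X^f, III-2 X^f Y, III-3 X^f X^f, III-4 X^f X^f, III-5 X^f X^f, III-6 X^F Y.
In this assignment every recorded phenotype matches its genotype and every non-founder's genotype is obtainable from its parents' genotypes, so the pedigree is consistent.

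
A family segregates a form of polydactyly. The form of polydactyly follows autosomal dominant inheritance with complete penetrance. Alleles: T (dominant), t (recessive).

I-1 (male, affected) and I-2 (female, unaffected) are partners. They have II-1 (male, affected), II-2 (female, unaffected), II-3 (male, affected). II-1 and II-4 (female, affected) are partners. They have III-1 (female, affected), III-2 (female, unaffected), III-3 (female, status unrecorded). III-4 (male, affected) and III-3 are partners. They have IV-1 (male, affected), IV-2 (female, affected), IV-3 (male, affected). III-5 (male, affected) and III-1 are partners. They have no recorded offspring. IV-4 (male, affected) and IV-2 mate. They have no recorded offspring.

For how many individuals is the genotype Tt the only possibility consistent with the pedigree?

Obligate heterozygotes: I-1 is affected so carries T and passed t to II-2 (tt), so I-1 is Tt; II-1 is affected so carries T and received t from I-2 (tt), so II-1 is Tt; II-3 is affected so carries T and received t from I-2 (tt), so II-3 is Tt; II-4 is affected so carries T and passed t to III-2 (tt), so II-4 is Tt.
Every other individual is either homozygous by phenotype or has at least one consistent homozygous assignment, so the count is 4.

4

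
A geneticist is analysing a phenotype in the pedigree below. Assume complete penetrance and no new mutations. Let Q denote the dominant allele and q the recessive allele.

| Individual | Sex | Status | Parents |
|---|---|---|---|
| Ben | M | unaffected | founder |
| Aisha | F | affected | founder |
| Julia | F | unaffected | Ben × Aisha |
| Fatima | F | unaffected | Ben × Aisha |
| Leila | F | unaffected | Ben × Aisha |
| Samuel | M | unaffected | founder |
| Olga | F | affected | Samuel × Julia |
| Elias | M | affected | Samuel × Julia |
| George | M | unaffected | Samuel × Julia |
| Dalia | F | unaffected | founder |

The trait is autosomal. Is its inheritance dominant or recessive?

Samuel and Julia are both unaffected yet have an affected child Olga. Under dominance, an affected child requires at least one affected parent, so the trait cannot be dominant.

recessive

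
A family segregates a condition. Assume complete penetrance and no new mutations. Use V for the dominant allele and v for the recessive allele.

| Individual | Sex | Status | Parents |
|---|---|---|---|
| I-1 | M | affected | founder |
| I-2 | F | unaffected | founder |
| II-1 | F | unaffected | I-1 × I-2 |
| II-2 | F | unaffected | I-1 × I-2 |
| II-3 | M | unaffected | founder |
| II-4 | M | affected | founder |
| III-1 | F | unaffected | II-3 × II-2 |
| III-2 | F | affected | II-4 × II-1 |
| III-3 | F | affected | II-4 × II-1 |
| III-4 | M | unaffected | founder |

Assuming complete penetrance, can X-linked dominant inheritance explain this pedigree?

Under X-linked dominant, II-1 (unaffected, female) cannot arise from I-1 (affected) × I-2 (unaffected).

No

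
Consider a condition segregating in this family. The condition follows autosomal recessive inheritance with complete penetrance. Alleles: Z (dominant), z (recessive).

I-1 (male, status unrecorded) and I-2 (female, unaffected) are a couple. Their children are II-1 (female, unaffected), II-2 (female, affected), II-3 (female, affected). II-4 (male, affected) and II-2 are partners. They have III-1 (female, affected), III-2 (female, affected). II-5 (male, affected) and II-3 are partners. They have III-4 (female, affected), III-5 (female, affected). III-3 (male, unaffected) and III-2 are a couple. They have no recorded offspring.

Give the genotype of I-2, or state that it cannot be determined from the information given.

From phenotype alone, I-2 is ZZ or Zz.
I-2 is unaffected so carries Z and passed z to II-2 (zz), so I-2 is Zz.

Zz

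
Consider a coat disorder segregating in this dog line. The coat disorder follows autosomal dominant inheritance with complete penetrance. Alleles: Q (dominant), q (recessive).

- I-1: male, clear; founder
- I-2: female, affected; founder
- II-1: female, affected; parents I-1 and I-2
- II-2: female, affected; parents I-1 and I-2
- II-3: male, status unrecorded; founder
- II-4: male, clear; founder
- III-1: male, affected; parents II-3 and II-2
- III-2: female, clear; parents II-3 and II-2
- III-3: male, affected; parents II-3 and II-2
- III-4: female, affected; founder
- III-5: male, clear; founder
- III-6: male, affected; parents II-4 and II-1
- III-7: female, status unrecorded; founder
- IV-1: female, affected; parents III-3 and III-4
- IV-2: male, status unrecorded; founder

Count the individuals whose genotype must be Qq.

3

Obligate heterozygotes: II-1 is affected so carries Q and received q from I-1 (qq), so II-1 is Qq; II-2 is affected so carries Q and received q from I-1 (qq), so II-2 is Qq; III-6 is affected so carries Q and received q from II-4 (qq), so III-6 is Qq.
Every other individual is either homozygous by phenotype or has at least one consistent homozygous assignment, so the count is 3.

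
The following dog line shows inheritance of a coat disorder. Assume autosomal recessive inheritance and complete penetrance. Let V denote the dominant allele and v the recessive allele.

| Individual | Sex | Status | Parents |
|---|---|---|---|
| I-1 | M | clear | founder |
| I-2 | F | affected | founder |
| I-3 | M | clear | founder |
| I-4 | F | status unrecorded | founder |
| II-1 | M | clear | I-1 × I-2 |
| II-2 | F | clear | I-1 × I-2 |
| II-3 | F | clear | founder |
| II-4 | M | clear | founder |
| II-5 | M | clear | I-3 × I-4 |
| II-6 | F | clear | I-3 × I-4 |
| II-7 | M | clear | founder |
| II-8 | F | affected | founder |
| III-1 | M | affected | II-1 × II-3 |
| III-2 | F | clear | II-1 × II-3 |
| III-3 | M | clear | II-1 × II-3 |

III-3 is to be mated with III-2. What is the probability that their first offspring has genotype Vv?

II-1 is clear so carries V and received v from I-2 (vv), so II-1 is Vv.
II-3 is clear so carries V and passed v to III-1 (vv), so II-3 is Vv.
III-3 is a clear offspring of II-1 (Vv) × II-3 (Vv), whose cross gives 1/4 VV : 1/2 Vv : 1/4 vv; conditioning on being clear, III-3 is VV with probability 1/3, Vv with probability 2/3.
III-2 is a clear offspring of II-1 (Vv) × II-3 (Vv), whose cross gives 1/4 VV : 1/2 Vv : 1/4 vv; conditioning on being clear, III-2 is VV with probability 1/3, Vv with probability 2/3.
Summing over parental genotype combinations, P(offspring has genotype Vv) = 2/9·1/2 + 2/9·1/2 + 4/9·1/2 = 4/9.

4/9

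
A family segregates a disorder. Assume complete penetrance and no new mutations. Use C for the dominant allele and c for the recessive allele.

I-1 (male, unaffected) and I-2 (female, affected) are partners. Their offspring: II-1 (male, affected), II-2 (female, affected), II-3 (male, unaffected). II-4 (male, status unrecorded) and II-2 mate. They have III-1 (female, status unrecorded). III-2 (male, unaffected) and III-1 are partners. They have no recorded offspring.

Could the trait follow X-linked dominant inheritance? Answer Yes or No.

A consistent assignment under X-linked dominant exists: I-1 X^c Y, I-2 X^C X^c, II-1 X^C Y, II-2 X^C X^c, II-3 X^c Y, II-4 X^C Y, III-1 X^C X^C, III-2 X^c Y.
In this assignment every recorded phenotype matches its genotype and every non-founder's genotype is obtainable from its parents' genotypes, so the pedigree is consistent.

Yes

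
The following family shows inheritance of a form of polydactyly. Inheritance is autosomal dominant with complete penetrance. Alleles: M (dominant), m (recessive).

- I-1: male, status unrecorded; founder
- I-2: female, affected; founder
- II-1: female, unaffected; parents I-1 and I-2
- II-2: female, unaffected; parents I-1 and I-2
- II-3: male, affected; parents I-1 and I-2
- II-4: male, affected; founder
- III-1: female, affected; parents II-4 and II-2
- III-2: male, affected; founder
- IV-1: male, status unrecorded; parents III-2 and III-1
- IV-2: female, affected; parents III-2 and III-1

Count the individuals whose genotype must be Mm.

2

Obligate heterozygotes: I-2 is affected so carries M and passed m to II-1 (mm), so I-2 is Mm; III-1 is affected so carries M and received m from II-2 (mm), so III-1 is Mm.
Every other individual is either homozygous by phenotype or has at least one consistent homozygous assignment, so the count is 2.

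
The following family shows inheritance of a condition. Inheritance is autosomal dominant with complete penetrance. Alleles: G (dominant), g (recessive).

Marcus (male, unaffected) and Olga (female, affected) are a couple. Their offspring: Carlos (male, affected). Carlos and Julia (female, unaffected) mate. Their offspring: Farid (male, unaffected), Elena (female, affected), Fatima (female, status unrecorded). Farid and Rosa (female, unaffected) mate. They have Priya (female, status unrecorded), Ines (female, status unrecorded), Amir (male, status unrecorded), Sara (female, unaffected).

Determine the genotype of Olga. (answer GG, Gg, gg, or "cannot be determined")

cannot be determined

Olga's phenotype allows GG or Gg, and no parent or child forces a single allele at both positions; consistent genotype assignments exist with Olga as GG or Gg.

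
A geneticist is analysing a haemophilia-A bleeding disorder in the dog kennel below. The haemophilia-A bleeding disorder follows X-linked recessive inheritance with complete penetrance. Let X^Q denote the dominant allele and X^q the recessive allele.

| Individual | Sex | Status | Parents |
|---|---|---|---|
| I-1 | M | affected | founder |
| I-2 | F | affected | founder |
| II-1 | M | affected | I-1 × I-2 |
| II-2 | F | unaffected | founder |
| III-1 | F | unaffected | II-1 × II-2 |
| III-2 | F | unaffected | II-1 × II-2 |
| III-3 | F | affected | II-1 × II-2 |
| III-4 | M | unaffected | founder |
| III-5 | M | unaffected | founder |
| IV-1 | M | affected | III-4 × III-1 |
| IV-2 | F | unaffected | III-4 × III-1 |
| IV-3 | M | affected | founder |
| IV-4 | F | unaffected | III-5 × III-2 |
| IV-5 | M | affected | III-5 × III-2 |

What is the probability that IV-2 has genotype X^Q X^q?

III-4 is unaffected, so III-4 is X^Q Y.
III-1 is unaffected so carries Q and received q from II-1 (X^q Y), so III-1 is X^Q X^q.
Their cross gives offspring ratios 1/2 X^Q X^Q : 1/2 X^Q X^q. Conditioning on IV-2 being unaffected, P(X^Q X^q) = 1/2 / 1 = 1/2.

1/2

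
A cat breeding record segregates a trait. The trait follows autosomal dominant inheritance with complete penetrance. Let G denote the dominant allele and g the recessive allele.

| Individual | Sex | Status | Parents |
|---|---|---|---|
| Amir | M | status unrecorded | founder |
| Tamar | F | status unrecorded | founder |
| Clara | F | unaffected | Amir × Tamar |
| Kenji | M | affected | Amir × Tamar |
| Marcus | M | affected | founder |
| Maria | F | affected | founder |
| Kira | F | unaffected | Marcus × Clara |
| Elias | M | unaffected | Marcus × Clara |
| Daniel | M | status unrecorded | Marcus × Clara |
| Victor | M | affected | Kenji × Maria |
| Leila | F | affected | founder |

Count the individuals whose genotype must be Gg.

Obligate heterozygotes: Marcus is affected so carries G and passed g to Kira (gg), so Marcus is Gg.
Every other individual is either homozygous by phenotype or has at least one consistent homozygous assignment, so the count is 1.

1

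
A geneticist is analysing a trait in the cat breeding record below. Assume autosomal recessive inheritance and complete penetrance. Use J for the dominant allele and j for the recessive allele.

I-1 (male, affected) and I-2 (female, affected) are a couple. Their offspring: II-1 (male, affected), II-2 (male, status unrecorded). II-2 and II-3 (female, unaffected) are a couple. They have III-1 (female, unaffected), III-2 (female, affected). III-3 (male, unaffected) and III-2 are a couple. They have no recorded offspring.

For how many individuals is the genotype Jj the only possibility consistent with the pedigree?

2

Obligate heterozygotes: II-3 is unaffected so carries J and passed j to III-2 (jj), so II-3 is Jj; III-1 is unaffected so carries J and received j from II-2 (jj), so III-1 is Jj.
Every other individual is either homozygous by phenotype or has at least one consistent homozygous assignment, so the count is 2.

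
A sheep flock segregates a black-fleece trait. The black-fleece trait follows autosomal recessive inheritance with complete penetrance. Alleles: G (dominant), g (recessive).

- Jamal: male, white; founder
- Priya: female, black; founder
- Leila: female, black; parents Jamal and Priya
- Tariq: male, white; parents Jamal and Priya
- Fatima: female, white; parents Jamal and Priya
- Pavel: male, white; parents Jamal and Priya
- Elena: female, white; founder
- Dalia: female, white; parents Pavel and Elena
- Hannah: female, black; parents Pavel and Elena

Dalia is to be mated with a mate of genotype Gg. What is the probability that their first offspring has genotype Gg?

1/2

Pavel is white so carries G and received g from Priya (gg), so Pavel is Gg.
Elena is white so carries G and passed g to Hannah (gg), so Elena is Gg.
Dalia is a white offspring of Pavel (Gg) × Elena (Gg), whose cross gives 1/4 GG : 1/2 Gg : 1/4 gg; conditioning on being white, Dalia is GG with probability 1/3, Gg with probability 2/3.
Summing over parental genotype combinations, P(offspring has genotype Gg) = 1/3·1/2 + 2/3·1/2 = 1/2.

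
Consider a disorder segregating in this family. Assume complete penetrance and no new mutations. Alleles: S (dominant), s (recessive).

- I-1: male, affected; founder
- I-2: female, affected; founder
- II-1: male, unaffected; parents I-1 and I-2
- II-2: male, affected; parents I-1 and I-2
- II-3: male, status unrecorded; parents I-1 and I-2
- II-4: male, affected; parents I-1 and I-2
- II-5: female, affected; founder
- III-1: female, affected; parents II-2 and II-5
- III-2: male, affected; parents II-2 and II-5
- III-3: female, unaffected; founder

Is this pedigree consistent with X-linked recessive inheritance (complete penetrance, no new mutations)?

No

Under X-linked recessive, II-1 (unaffected, male) cannot arise from I-1 (affected) × I-2 (affected).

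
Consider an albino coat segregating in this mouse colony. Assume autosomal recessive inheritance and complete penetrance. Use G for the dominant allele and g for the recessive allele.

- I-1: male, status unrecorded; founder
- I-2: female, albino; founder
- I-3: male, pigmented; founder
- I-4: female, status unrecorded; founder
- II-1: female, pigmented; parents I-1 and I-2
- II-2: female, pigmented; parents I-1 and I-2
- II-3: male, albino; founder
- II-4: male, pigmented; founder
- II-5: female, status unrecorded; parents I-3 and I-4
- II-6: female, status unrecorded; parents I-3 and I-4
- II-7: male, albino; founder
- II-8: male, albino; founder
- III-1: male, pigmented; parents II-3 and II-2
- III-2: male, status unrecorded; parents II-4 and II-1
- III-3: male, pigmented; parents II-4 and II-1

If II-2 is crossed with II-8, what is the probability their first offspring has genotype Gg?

1/2

II-2 is pigmented so carries G and received g from I-2 (gg), so II-2 is Gg.
II-8 is albino, so II-8 is gg.
The cross gives 1/2 Gg : 1/2 gg, so P(offspring has genotype Gg) = 1/2.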